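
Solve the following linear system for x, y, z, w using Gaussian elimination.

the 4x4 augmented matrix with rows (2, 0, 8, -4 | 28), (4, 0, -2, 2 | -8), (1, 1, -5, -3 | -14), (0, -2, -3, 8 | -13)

Forward elimination on [A|b]:
R2 <- R2 - (2)*R1:  [   0    0  -18   10  -64 ]
R3 <- R3 - (1/2)*R1:  [   0    1   -9   -1  -28 ]
R2 <-> R3   (pivot in column 2 was zero)
[ 2   0    8  -4   28 ]
[ 0   1   -9  -1  -28 ]
[ 0   0  -18  10  -64 ]
[ 0  -2   -3   8  -13 ]
R4 <- R4 - (-2)*R2:  [   0    0  -21    6  -69 ]
R4 <- R4 - (7/6)*R3:  [     0      0      0  -17/3   17/3 ]
Row echelon form:
[ 2  0    8     -4  |    28 ]
[ 0  1   -9     -1  |   -28 ]
[ 0  0  -18     10  |   -64 ]
[ 0  0    0  -17/3  |  17/3 ]
Back-substitution:
w = (17/3) / (-17/3) = -1
z = (-64 - (10)*(-1)) / -18 = 3
y = (-28 - (-9)*(3) - (-1)*(-1)) / 1 = -2
x = (28 - (8)*(3) - (-4)*(-1)) / 2 = 0

(0, -2, 3, -1)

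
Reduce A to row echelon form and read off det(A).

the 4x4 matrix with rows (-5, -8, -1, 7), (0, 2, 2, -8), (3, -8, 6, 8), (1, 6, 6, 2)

det(A) = -4368

Forward elimination:
R3 <- R3 - (-3/5)*R1:  [     0  -64/5   27/5   61/5 ]
R4 <- R4 - (-1/5)*R1:  [    0  22/5  29/5  17/5 ]
R3 <- R3 - (-32/5)*R2:  [    0     0  91/5   -39 ]
R4 <- R4 - (11/5)*R2:  [   0    0  7/5   21 ]
R4 <- R4 - (1/13)*R3:  [  0   0   0  24 ]
Upper-triangular form:
[ -5  -8    -1    7 ]
[  0   2     2   -8 ]
[  0   0  91/5  -39 ]
[  0   0     0   24 ]
det(A) = (-1)^0 * (-5) * (2) * (91/5) * (24) = -4368  (0 row swaps -> sign +1)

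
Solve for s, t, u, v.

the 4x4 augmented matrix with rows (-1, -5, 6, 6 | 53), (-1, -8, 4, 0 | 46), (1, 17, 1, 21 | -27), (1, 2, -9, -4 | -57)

(-2, -3, 5, 1)

Forward elimination on [A|b]:
R2 <- R2 - (1)*R1:  [  0  -3  -2  -6  -7 ]
R3 <- R3 - (-1)*R1:  [  0  12   7  27  26 ]
R4 <- R4 - (-1)*R1:  [  0  -3  -3   2  -4 ]
R3 <- R3 - (-4)*R2:  [  0   0  -1   3  -2 ]
R4 <- R4 - (1)*R2:  [  0   0  -1   8   3 ]
R4 <- R4 - (1)*R3:  [ 0  0  0  5  5 ]
Row echelon form:
[ -1  -5   6   6  |  53 ]
[  0  -3  -2  -6  |  -7 ]
[  0   0  -1   3  |  -2 ]
[  0   0   0   5  |   5 ]
Back-substitution:
v = (5) / 5 = 1
u = (-2 - (3)*(1)) / -1 = 5
t = (-7 - (-2)*(5) - (-6)*(1)) / -3 = -3
s = (53 - (-5)*(-3) - (6)*(5) - (6)*(1)) / -1 = -2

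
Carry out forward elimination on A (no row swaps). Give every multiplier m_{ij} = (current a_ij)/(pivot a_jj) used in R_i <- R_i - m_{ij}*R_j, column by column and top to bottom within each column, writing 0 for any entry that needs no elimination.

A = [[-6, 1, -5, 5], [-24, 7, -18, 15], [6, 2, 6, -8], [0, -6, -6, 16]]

Forward elimination:
R2 <- R2 - (4)*R1:  [  0   3   2  -5 ]
R3 <- R3 - (-1)*R1:  [  0   3   1  -3 ]
R4: entry in column 1 is already 0 -> m_{41} = 0 (no row operation needed)
R3 <- R3 - (1)*R2:  [  0   0  -1   2 ]
R4 <- R4 - (-2)*R2:  [  0   0  -2   6 ]
R4 <- R4 - (2)*R3:  [ 0  0  0  2 ]
Multipliers (in order of application): m_{21} = 4, m_{31} = -1, m_{41} = 0, m_{32} = 1, m_{42} = -2, m_{43} = 2

multipliers: 4, -1, 0, 1, -2, 2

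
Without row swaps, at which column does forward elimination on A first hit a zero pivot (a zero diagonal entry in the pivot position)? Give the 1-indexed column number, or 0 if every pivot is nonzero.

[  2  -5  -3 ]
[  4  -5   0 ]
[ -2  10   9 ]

first zero-pivot column = 3

Naive forward elimination:
R2 <- R2 - (2)*R1:  [ 0  5  6 ]
R3 <- R3 - (-1)*R1:  [ 0  5  6 ]
R3 <- R3 - (1)*R2:  [ 0  0  0 ]
Matrix at this point:
[ 2  -5  -3 ]
[ 0   5   6 ]
[ 0   0   0 ]
Pivot entry (3,3) in the last row is zero and there are no rows below to swap with -> zero pivot in column 3 (A is singular).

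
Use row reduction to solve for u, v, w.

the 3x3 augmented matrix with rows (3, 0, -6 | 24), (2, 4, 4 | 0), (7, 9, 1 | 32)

(0, 4, -4)

Forward elimination on [A|b]:
R2 <- R2 - (2/3)*R1:  [   0    4    8  -16 ]
R3 <- R3 - (7/3)*R1:  [   0    9   15  -24 ]
R3 <- R3 - (9/4)*R2:  [  0   0  -3  12 ]
Row echelon form:
[ 3  0  -6  |   24 ]
[ 0  4   8  |  -16 ]
[ 0  0  -3  |   12 ]
Back-substitution:
w = (12) / -3 = -4
v = (-16 - (8)*(-4)) / 4 = 4
u = (24 - (-6)*(-4)) / 3 = 0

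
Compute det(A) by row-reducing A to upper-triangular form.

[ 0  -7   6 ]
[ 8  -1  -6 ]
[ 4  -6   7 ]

Forward elimination:
R1 <-> R2   (pivot in column 1 was zero)
[ 8  -1  -6 ]
[ 0  -7   6 ]
[ 4  -6   7 ]
R3 <- R3 - (1/2)*R1:  [     0  -11/2     10 ]
R3 <- R3 - (11/14)*R2:  [    0     0  37/7 ]
Upper-triangular form:
[ 8  -1    -6 ]
[ 0  -7     6 ]
[ 0   0  37/7 ]
det(A) = (-1)^1 * (8) * (-7) * (37/7) = 296  (1 row swap -> sign -1)

det(A) = 296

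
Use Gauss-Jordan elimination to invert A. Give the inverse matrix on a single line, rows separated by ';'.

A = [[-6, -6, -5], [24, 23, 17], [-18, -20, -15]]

Gauss-Jordan on [A | I]:
R1 <- (1/-6)*R1:  [    1     1   5/6  |  -1/6     0     0 ]
R2 <- R2 - (24)*R1:  [  0  -1  -3  |   4   1   0 ]
R3 <- R3 - (-18)*R1:  [  0  -2   0  |  -3   0   1 ]
R2 <- (1/-1)*R2:  [  0   1   3  |  -4  -1   0 ]
R1 <- R1 - (1)*R2:  [     1      0  -13/6  |   23/6      1      0 ]
R3 <- R3 - (-2)*R2:  [   0    0    6  |  -11   -2    1 ]
R3 <- (1/6)*R3:  [     0      0      1  |  -11/6   -1/3    1/6 ]
R1 <- R1 - (-13/6)*R3:  [     1      0      0  |  -5/36   5/18  13/36 ]
R2 <- R2 - (3)*R3:  [    0     1     0  |   3/2     0  -1/2 ]
Right block of [I | A^{-1}] is the inverse:
[ -5/36  5/18  13/36 ]
[   3/2     0   -1/2 ]
[ -11/6  -1/3    1/6 ]

inverse = [-5/36 5/18 13/36; 3/2 0 -1/2; -11/6 -1/3 1/6]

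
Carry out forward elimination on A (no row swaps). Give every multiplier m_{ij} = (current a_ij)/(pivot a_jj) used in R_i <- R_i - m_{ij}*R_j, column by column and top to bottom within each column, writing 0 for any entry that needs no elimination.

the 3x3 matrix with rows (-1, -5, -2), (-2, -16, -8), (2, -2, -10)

Forward elimination:
R2 <- R2 - (2)*R1:  [  0  -6  -4 ]
R3 <- R3 - (-2)*R1:  [   0  -12  -14 ]
R3 <- R3 - (2)*R2:  [  0   0  -6 ]
Multipliers (in order of application): m_{21} = 2, m_{31} = -2, m_{32} = 2

multipliers: 2, -2, 2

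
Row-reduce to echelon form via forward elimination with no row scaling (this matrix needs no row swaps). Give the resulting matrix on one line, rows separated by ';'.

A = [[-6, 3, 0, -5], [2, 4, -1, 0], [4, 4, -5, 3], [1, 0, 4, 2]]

REF = [-6 3 0 -5; 0 5 -1 -5/3; 0 0 -19/5 5/3; 0 0 0 119/38]

Forward elimination:
R2 <- R2 - (-1/3)*R1:  [    0     5    -1  -5/3 ]
R3 <- R3 - (-2/3)*R1:  [    0     6    -5  -1/3 ]
R4 <- R4 - (-1/6)*R1:  [   0  1/2    4  7/6 ]
R3 <- R3 - (6/5)*R2:  [     0      0  -19/5    5/3 ]
R4 <- R4 - (1/10)*R2:  [     0      0  41/10    4/3 ]
R4 <- R4 - (-41/38)*R3:  [      0       0       0  119/38 ]
Row echelon form:
[ -6  3      0      -5 ]
[  0  5     -1    -5/3 ]
[  0  0  -19/5     5/3 ]
[  0  0      0  119/38 ]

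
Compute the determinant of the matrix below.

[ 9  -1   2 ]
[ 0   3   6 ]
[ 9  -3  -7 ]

det(A) = -135

Forward elimination:
R3 <- R3 - (1)*R1:  [  0  -2  -9 ]
R3 <- R3 - (-2/3)*R2:  [  0   0  -5 ]
Upper-triangular form:
[ 9  -1   2 ]
[ 0   3   6 ]
[ 0   0  -5 ]
det(A) = (-1)^0 * (9) * (3) * (-5) = -135  (0 row swaps -> sign +1)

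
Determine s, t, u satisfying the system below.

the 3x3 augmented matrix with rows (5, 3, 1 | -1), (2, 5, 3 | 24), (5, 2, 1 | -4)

(-3, 3, 5)

Forward elimination on [A|b]:
R2 <- R2 - (2/5)*R1:  [     0   19/5   13/5  122/5 ]
R3 <- R3 - (1)*R1:  [  0  -1   0  -3 ]
R3 <- R3 - (-5/19)*R2:  [     0      0  13/19  65/19 ]
Row echelon form:
[ 5     3      1  |     -1 ]
[ 0  19/5   13/5  |  122/5 ]
[ 0     0  13/19  |  65/19 ]
Back-substitution:
u = (65/19) / (13/19) = 5
t = (122/5 - (13/5)*(5)) / (19/5) = 3
s = (-1 - (3)*(3) - (1)*(5)) / 5 = -3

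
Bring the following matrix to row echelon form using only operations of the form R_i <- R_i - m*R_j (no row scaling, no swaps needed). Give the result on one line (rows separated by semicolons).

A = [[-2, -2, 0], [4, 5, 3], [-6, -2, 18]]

REF = [-2 -2 0; 0 1 3; 0 0 6]

Forward elimination:
R2 <- R2 - (-2)*R1:  [ 0  1  3 ]
R3 <- R3 - (3)*R1:  [  0   4  18 ]
R3 <- R3 - (4)*R2:  [ 0  0  6 ]
Row echelon form:
[ -2  -2  0 ]
[  0   1  3 ]
[  0   0  6 ]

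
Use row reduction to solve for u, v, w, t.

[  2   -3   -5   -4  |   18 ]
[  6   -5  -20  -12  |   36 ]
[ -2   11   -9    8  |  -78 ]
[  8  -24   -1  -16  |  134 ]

Forward elimination on [A|b]:
R2 <- R2 - (3)*R1:  [   0    4   -5    0  -18 ]
R3 <- R3 - (-1)*R1:  [   0    8  -14    4  -60 ]
R4 <- R4 - (4)*R1:  [   0  -12   19    0   62 ]
R3 <- R3 - (2)*R2:  [   0    0   -4    4  -24 ]
R4 <- R4 - (-3)*R2:  [ 0  0  4  0  8 ]
R4 <- R4 - (-1)*R3:  [   0    0    0    4  -16 ]
Row echelon form:
[ 2  -3  -5  -4  |   18 ]
[ 0   4  -5   0  |  -18 ]
[ 0   0  -4   4  |  -24 ]
[ 0   0   0   4  |  -16 ]
Back-substitution:
t = (-16) / 4 = -4
w = (-24 - (4)*(-4)) / -4 = 2
v = (-18 - (-5)*(2)) / 4 = -2
u = (18 - (-3)*(-2) - (-5)*(2) - (-4)*(-4)) / 2 = 3

(3, -2, 2, -4)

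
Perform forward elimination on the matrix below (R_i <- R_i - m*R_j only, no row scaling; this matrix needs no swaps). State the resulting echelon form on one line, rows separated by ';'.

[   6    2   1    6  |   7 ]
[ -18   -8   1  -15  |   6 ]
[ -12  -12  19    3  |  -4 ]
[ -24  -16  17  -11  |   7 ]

REF = [6 2 1 6 7; 0 -2 4 3 27; 0 0 5 3 -98; 0 0 0 -2 25]

Forward elimination:
R2 <- R2 - (-3)*R1:  [  0  -2   4   3  27 ]
R3 <- R3 - (-2)*R1:  [  0  -8  21  15  10 ]
R4 <- R4 - (-4)*R1:  [  0  -8  21  13  35 ]
R3 <- R3 - (4)*R2:  [   0    0    5    3  -98 ]
R4 <- R4 - (4)*R2:  [   0    0    5    1  -73 ]
R4 <- R4 - (1)*R3:  [  0   0   0  -2  25 ]
Row echelon form:
[ 6   2  1   6  |    7 ]
[ 0  -2  4   3  |   27 ]
[ 0   0  5   3  |  -98 ]
[ 0   0  0  -2  |   25 ]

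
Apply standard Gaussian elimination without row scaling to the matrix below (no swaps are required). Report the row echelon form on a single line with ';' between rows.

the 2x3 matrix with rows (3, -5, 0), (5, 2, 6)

Forward elimination:
R2 <- R2 - (5/3)*R1:  [    0  31/3     6 ]
Row echelon form:
[ 3    -5  0 ]
[ 0  31/3  6 ]

REF = [3 -5 0; 0 31/3 6]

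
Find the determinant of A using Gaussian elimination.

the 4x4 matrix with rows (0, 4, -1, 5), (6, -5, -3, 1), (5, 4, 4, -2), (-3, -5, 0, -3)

det(A) = -353

Forward elimination:
R1 <-> R2   (pivot in column 1 was zero)
[  6  -5  -3   1 ]
[  0   4  -1   5 ]
[  5   4   4  -2 ]
[ -3  -5   0  -3 ]
R3 <- R3 - (5/6)*R1:  [     0   49/6   13/2  -17/6 ]
R4 <- R4 - (-1/2)*R1:  [     0  -15/2   -3/2   -5/2 ]
R3 <- R3 - (49/24)*R2:  [       0        0   205/24  -313/24 ]
R4 <- R4 - (-15/8)*R2:  [     0      0  -27/8   55/8 ]
R4 <- R4 - (-81/205)*R3:  [       0        0        0  353/205 ]
Upper-triangular form:
[ 6  -5      -3        1 ]
[ 0   4      -1        5 ]
[ 0   0  205/24  -313/24 ]
[ 0   0       0  353/205 ]
det(A) = (-1)^1 * (6) * (4) * (205/24) * (353/205) = -353  (1 row swap -> sign -1)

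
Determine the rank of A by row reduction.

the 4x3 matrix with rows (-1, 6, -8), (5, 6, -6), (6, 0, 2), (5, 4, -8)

Row reduction:
R2 <- R2 - (-5)*R1:  [   0   36  -46 ]
R3 <- R3 - (-6)*R1:  [   0   36  -46 ]
R4 <- R4 - (-5)*R1:  [   0   34  -48 ]
R3 <- R3 - (1)*R2:  [ 0  0  0 ]
R4 <- R4 - (17/18)*R2:  [     0      0  -41/9 ]
R3 <-> R4   (pivot in column 3 was zero)
[ -1   6     -8 ]
[  0  36    -46 ]
[  0   0  -41/9 ]
[  0   0      0 ]
Row echelon form:
[ -1   6     -8 ]
[  0  36    -46 ]
[  0   0  -41/9 ]
[  0   0      0 ]
Nonzero rows / pivot columns: 3

rank(A) = 3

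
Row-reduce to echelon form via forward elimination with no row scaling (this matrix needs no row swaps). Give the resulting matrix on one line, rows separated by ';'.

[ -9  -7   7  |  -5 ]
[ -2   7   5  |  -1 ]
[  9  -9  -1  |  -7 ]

Forward elimination:
R2 <- R2 - (2/9)*R1:  [    0  77/9  31/9   1/9 ]
R3 <- R3 - (-1)*R1:  [   0  -16    6  -12 ]
R3 <- R3 - (-144/77)*R2:  [       0        0   958/77  -908/77 ]
Row echelon form:
[ -9    -7       7  |       -5 ]
[  0  77/9    31/9  |      1/9 ]
[  0     0  958/77  |  -908/77 ]

REF = [-9 -7 7 -5; 0 77/9 31/9 1/9; 0 0 958/77 -908/77]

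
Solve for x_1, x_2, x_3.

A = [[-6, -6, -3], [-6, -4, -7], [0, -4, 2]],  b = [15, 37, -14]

Forward elimination on [A|b]:
R2 <- R2 - (1)*R1:  [  0   2  -4  22 ]
R3 <- R3 - (-2)*R2:  [  0   0  -6  30 ]
Row echelon form:
[ -6  -6  -3  |  15 ]
[  0   2  -4  |  22 ]
[  0   0  -6  |  30 ]
Back-substitution:
x_3 = (30) / -6 = -5
x_2 = (22 - (-4)*(-5)) / 2 = 1
x_1 = (15 - (-6)*(1) - (-3)*(-5)) / -6 = -1

(-1, 1, -5)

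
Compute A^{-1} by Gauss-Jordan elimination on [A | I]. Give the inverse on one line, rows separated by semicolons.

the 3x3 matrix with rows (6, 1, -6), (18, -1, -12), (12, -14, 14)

inverse = [91/24 -35/24 3/8; 33/4 -13/4 3/4; 5 -2 1/2]

Gauss-Jordan on [A | I]:
R1 <- (1/6)*R1:  [   1  1/6   -1  |  1/6    0    0 ]
R2 <- R2 - (18)*R1:  [  0  -4   6  |  -3   1   0 ]
R3 <- R3 - (12)*R1:  [   0  -16   26  |   -2    0    1 ]
R2 <- (1/-4)*R2:  [    0     1  -3/2  |   3/4  -1/4     0 ]
R1 <- R1 - (1/6)*R2:  [    1     0  -3/4  |  1/24  1/24     0 ]
R3 <- R3 - (-16)*R2:  [  0   0   2  |  10  -4   1 ]
R3 <- (1/2)*R3:  [   0    0    1  |    5   -2  1/2 ]
R1 <- R1 - (-3/4)*R3:  [      1       0       0  |   91/24  -35/24     3/8 ]
R2 <- R2 - (-3/2)*R3:  [     0      1      0  |   33/4  -13/4    3/4 ]
Right block of [I | A^{-1}] is the inverse:
[ 91/24  -35/24  3/8 ]
[  33/4   -13/4  3/4 ]
[     5      -2  1/2 ]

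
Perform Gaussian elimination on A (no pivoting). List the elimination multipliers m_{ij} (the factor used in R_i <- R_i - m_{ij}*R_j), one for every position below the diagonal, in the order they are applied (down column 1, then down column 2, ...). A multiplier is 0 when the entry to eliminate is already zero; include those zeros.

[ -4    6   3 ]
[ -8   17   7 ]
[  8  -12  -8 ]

multipliers: 2, -2, 0

Forward elimination:
R2 <- R2 - (2)*R1:  [ 0  5  1 ]
R3 <- R3 - (-2)*R1:  [  0   0  -2 ]
R3: entry in column 2 is already 0 -> m_{32} = 0 (no row operation needed)
Multipliers (in order of application): m_{21} = 2, m_{31} = -2, m_{32} = 0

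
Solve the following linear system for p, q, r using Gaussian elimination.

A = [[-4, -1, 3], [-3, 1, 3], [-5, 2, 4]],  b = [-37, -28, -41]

(5, 2, -5)

Forward elimination on [A|b]:
R2 <- R2 - (3/4)*R1:  [    0   7/4   3/4  -1/4 ]
R3 <- R3 - (5/4)*R1:  [    0  13/4   1/4  21/4 ]
R3 <- R3 - (13/7)*R2:  [    0     0  -8/7  40/7 ]
Row echelon form:
[ -4   -1     3  |   -37 ]
[  0  7/4   3/4  |  -1/4 ]
[  0    0  -8/7  |  40/7 ]
Back-substitution:
r = (40/7) / (-8/7) = -5
q = (-1/4 - (3/4)*(-5)) / (7/4) = 2
p = (-37 - (-1)*(2) - (3)*(-5)) / -4 = 5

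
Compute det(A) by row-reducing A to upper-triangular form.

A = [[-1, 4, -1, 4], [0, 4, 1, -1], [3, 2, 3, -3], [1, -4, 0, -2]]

Forward elimination:
R3 <- R3 - (-3)*R1:  [  0  14   0   9 ]
R4 <- R4 - (-1)*R1:  [  0   0  -1   2 ]
R3 <- R3 - (7/2)*R2:  [    0     0  -7/2  25/2 ]
R4 <- R4 - (2/7)*R3:  [     0      0      0  -11/7 ]
Upper-triangular form:
[ -1  4    -1      4 ]
[  0  4     1     -1 ]
[  0  0  -7/2   25/2 ]
[  0  0     0  -11/7 ]
det(A) = (-1)^0 * (-1) * (4) * (-7/2) * (-11/7) = -22  (0 row swaps -> sign +1)

det(A) = -22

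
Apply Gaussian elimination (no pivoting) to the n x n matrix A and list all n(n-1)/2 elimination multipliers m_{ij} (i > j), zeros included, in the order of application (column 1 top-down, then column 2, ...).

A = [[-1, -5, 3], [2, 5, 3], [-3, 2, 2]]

Forward elimination:
R2 <- R2 - (-2)*R1:  [  0  -5   9 ]
R3 <- R3 - (3)*R1:  [  0  17  -7 ]
R3 <- R3 - (-17/5)*R2:  [     0      0  118/5 ]
Multipliers (in order of application): m_{21} = -2, m_{31} = 3, m_{32} = -17/5

multipliers: -2, 3, -17/5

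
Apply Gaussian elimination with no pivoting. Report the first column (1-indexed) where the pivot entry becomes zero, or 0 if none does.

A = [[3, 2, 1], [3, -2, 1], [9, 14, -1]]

first zero-pivot column = 0

Naive forward elimination:
R2 <- R2 - (1)*R1:  [  0  -4   0 ]
R3 <- R3 - (3)*R1:  [  0   8  -4 ]
R3 <- R3 - (-2)*R2:  [  0   0  -4 ]
All pivots nonzero; naive elimination completes without hitting a zero pivot.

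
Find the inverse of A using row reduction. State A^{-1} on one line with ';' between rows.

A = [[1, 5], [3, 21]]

inverse = [7/2 -5/6; -1/2 1/6]

Gauss-Jordan on [A | I]:
R2 <- R2 - (3)*R1:  [  0   6  |  -3   1 ]
R2 <- (1/6)*R2:  [    0     1  |  -1/2   1/6 ]
R1 <- R1 - (5)*R2:  [    1     0  |   7/2  -5/6 ]
Right block of [I | A^{-1}] is the inverse:
[  7/2  -5/6 ]
[ -1/2   1/6 ]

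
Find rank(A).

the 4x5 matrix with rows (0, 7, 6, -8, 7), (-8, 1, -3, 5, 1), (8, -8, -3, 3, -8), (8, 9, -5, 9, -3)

rank(A) = 3

Row reduction:
R1 <-> R2   (pivot in column 1 was zero)
[ -8   1  -3   5   1 ]
[  0   7   6  -8   7 ]
[  8  -8  -3   3  -8 ]
[  8   9  -5   9  -3 ]
R3 <- R3 - (-1)*R1:  [  0  -7  -6   8  -7 ]
R4 <- R4 - (-1)*R1:  [  0  10  -8  14  -2 ]
R3 <- R3 - (-1)*R2:  [ 0  0  0  0  0 ]
R4 <- R4 - (10/7)*R2:  [      0       0  -116/7   178/7     -12 ]
R3 <-> R4   (pivot in column 3 was zero)
[ -8  1      -3      5    1 ]
[  0  7       6     -8    7 ]
[  0  0  -116/7  178/7  -12 ]
[  0  0       0      0    0 ]
Row echelon form:
[ -8  1      -3      5    1 ]
[  0  7       6     -8    7 ]
[  0  0  -116/7  178/7  -12 ]
[  0  0       0      0    0 ]
Nonzero rows / pivot columns: 3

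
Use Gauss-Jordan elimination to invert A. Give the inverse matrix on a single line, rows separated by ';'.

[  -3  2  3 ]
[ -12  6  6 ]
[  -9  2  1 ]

Gauss-Jordan on [A | I]:
R1 <- (1/-3)*R1:  [    1  -2/3    -1  |  -1/3     0     0 ]
R2 <- R2 - (-12)*R1:  [  0  -2  -6  |  -4   1   0 ]
R3 <- R3 - (-9)*R1:  [  0  -4  -8  |  -3   0   1 ]
R2 <- (1/-2)*R2:  [    0     1     3  |     2  -1/2     0 ]
R1 <- R1 - (-2/3)*R2:  [    1     0     1  |     1  -1/3     0 ]
R3 <- R3 - (-4)*R2:  [  0   0   4  |   5  -2   1 ]
R3 <- (1/4)*R3:  [    0     0     1  |   5/4  -1/2   1/4 ]
R1 <- R1 - (1)*R3:  [    1     0     0  |  -1/4   1/6  -1/4 ]
R2 <- R2 - (3)*R3:  [    0     1     0  |  -7/4     1  -3/4 ]
Right block of [I | A^{-1}] is the inverse:
[ -1/4   1/6  -1/4 ]
[ -7/4     1  -3/4 ]
[  5/4  -1/2   1/4 ]

inverse = [-1/4 1/6 -1/4; -7/4 1 -3/4; 5/4 -1/2 1/4]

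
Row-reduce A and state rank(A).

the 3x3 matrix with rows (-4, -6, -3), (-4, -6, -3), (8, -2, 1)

rank(A) = 2

Row reduction:
R2 <- R2 - (1)*R1:  [ 0  0  0 ]
R3 <- R3 - (-2)*R1:  [   0  -14   -5 ]
R2 <-> R3   (pivot in column 2 was zero)
[ -4   -6  -3 ]
[  0  -14  -5 ]
[  0    0   0 ]
Row echelon form:
[ -4   -6  -3 ]
[  0  -14  -5 ]
[  0    0   0 ]
Nonzero rows / pivot columns: 2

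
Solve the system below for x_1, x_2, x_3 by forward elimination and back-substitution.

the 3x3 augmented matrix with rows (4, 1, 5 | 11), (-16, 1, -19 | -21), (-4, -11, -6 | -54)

(-2, 4, 3)

Forward elimination on [A|b]:
R2 <- R2 - (-4)*R1:  [  0   5   1  23 ]
R3 <- R3 - (-1)*R1:  [   0  -10   -1  -43 ]
R3 <- R3 - (-2)*R2:  [ 0  0  1  3 ]
Row echelon form:
[ 4  1  5  |  11 ]
[ 0  5  1  |  23 ]
[ 0  0  1  |   3 ]
Back-substitution:
x_3 = (3) / 1 = 3
x_2 = (23 - (1)*(3)) / 5 = 4
x_1 = (11 - (1)*(4) - (5)*(3)) / 4 = -2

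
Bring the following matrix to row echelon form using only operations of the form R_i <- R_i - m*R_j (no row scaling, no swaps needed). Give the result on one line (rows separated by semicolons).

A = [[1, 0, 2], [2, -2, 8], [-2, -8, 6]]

REF = [1 0 2; 0 -2 4; 0 0 -6]

Forward elimination:
R2 <- R2 - (2)*R1:  [  0  -2   4 ]
R3 <- R3 - (-2)*R1:  [  0  -8  10 ]
R3 <- R3 - (4)*R2:  [  0   0  -6 ]
Row echelon form:
[ 1   0   2 ]
[ 0  -2   4 ]
[ 0   0  -6 ]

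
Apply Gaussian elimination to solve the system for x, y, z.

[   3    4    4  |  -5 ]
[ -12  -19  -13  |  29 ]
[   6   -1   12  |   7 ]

Forward elimination on [A|b]:
R2 <- R2 - (-4)*R1:  [  0  -3   3   9 ]
R3 <- R3 - (2)*R1:  [  0  -9   4  17 ]
R3 <- R3 - (3)*R2:  [   0    0   -5  -10 ]
Row echelon form:
[ 3   4   4  |   -5 ]
[ 0  -3   3  |    9 ]
[ 0   0  -5  |  -10 ]
Back-substitution:
z = (-10) / -5 = 2
y = (9 - (3)*(2)) / -3 = -1
x = (-5 - (4)*(-1) - (4)*(2)) / 3 = -3

(-3, -1, 2)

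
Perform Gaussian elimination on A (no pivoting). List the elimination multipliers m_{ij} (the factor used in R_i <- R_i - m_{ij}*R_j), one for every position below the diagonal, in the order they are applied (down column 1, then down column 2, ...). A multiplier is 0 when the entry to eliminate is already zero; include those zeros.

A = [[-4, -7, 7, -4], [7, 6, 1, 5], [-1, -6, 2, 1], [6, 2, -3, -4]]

Forward elimination:
R2 <- R2 - (-7/4)*R1:  [     0  -25/4   53/4     -2 ]
R3 <- R3 - (1/4)*R1:  [     0  -17/4    1/4      2 ]
R4 <- R4 - (-3/2)*R1:  [     0  -17/2   15/2    -10 ]
R3 <- R3 - (17/25)*R2:  [       0        0  -219/25    84/25 ]
R4 <- R4 - (34/25)*R2:  [       0        0  -263/25  -182/25 ]
R4 <- R4 - (263/219)*R3:  [       0        0        0  -826/73 ]
Multipliers (in order of application): m_{21} = -7/4, m_{31} = 1/4, m_{41} = -3/2, m_{32} = 17/25, m_{42} = 34/25, m_{43} = 263/219

multipliers: -7/4, 1/4, -3/2, 17/25, 34/25, 263/219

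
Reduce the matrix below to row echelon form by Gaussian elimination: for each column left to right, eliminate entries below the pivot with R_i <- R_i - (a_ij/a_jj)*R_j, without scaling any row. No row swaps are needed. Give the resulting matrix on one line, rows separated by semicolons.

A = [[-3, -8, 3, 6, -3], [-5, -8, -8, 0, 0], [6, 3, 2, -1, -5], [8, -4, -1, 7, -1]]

Forward elimination:
R2 <- R2 - (5/3)*R1:  [    0  16/3   -13   -10     5 ]
R3 <- R3 - (-2)*R1:  [   0  -13    8   11  -11 ]
R4 <- R4 - (-8/3)*R1:  [     0  -76/3      7     23     -9 ]
R3 <- R3 - (-39/16)*R2:  [       0        0  -379/16   -107/8    19/16 ]
R4 <- R4 - (-19/4)*R2:  [      0       0  -219/4   -49/2    59/4 ]
R4 <- R4 - (876/379)*R3:  [        0         0         0  2431/379  4550/379 ]
Row echelon form:
[ -3    -8        3         6        -3 ]
[  0  16/3      -13       -10         5 ]
[  0     0  -379/16    -107/8     19/16 ]
[  0     0        0  2431/379  4550/379 ]

REF = [-3 -8 3 6 -3; 0 16/3 -13 -10 5; 0 0 -379/16 -107/8 19/16; 0 0 0 2431/379 4550/379]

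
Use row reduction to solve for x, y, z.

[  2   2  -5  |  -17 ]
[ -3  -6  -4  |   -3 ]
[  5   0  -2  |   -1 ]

(1, -2, 3)

Forward elimination on [A|b]:
R2 <- R2 - (-3/2)*R1:  [     0     -3  -23/2  -57/2 ]
R3 <- R3 - (5/2)*R1:  [    0    -5  21/2  83/2 ]
R3 <- R3 - (5/3)*R2:  [    0     0  89/3    89 ]
Row echelon form:
[ 2   2     -5  |    -17 ]
[ 0  -3  -23/2  |  -57/2 ]
[ 0   0   89/3  |     89 ]
Back-substitution:
z = (89) / (89/3) = 3
y = (-57/2 - (-23/2)*(3)) / -3 = -2
x = (-17 - (2)*(-2) - (-5)*(3)) / 2 = 1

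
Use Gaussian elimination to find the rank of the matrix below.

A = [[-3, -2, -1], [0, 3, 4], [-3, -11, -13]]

rank(A) = 2

Row reduction:
R3 <- R3 - (1)*R1:  [   0   -9  -12 ]
R3 <- R3 - (-3)*R2:  [ 0  0  0 ]
Row echelon form:
[ -3  -2  -1 ]
[  0   3   4 ]
[  0   0   0 ]
Nonzero rows / pivot columns: 2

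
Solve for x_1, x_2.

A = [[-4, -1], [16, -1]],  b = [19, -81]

Forward elimination on [A|b]:
R2 <- R2 - (-4)*R1:  [  0  -5  -5 ]
Row echelon form:
[ -4  -1  |  19 ]
[  0  -5  |  -5 ]
Back-substitution:
x_2 = (-5) / -5 = 1
x_1 = (19 - (-1)*(1)) / -4 = -5

(-5, 1)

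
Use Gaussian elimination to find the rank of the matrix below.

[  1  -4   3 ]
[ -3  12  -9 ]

rank(A) = 1

Row reduction:
R2 <- R2 - (-3)*R1:  [ 0  0  0 ]
Row echelon form:
[ 1  -4  3 ]
[ 0   0  0 ]
Nonzero rows / pivot columns: 1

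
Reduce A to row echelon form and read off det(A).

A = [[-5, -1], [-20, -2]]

Forward elimination:
R2 <- R2 - (4)*R1:  [ 0  2 ]
Upper-triangular form:
[ -5  -1 ]
[  0   2 ]
det(A) = (-1)^0 * (-5) * (2) = -10  (0 row swaps -> sign +1)

det(A) = -10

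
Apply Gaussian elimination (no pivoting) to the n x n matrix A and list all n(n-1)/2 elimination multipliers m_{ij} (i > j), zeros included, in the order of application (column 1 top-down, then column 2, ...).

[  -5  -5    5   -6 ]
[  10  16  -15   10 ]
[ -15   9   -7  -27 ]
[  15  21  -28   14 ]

multipliers: -2, 3, -3, 4, 1, 4

Forward elimination:
R2 <- R2 - (-2)*R1:  [  0   6  -5  -2 ]
R3 <- R3 - (3)*R1:  [   0   24  -22   -9 ]
R4 <- R4 - (-3)*R1:  [   0    6  -13   -4 ]
R3 <- R3 - (4)*R2:  [  0   0  -2  -1 ]
R4 <- R4 - (1)*R2:  [  0   0  -8  -2 ]
R4 <- R4 - (4)*R3:  [ 0  0  0  2 ]
Multipliers (in order of application): m_{21} = -2, m_{31} = 3, m_{41} = -3, m_{32} = 4, m_{42} = 1, m_{43} = 4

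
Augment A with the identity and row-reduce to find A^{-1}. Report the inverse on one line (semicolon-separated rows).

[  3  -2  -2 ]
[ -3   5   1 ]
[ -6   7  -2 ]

inverse = [17/45 2/5 -8/45; 4/15 2/5 -1/15; -1/5 1/5 -1/5]

Gauss-Jordan on [A | I]:
R1 <- (1/3)*R1:  [    1  -2/3  -2/3  |   1/3     0     0 ]
R2 <- R2 - (-3)*R1:  [  0   3  -1  |   1   1   0 ]
R3 <- R3 - (-6)*R1:  [  0   3  -6  |   2   0   1 ]
R2 <- (1/3)*R2:  [    0     1  -1/3  |   1/3   1/3     0 ]
R1 <- R1 - (-2/3)*R2:  [    1     0  -8/9  |   5/9   2/9     0 ]
R3 <- R3 - (3)*R2:  [  0   0  -5  |   1  -1   1 ]
R3 <- (1/-5)*R3:  [    0     0     1  |  -1/5   1/5  -1/5 ]
R1 <- R1 - (-8/9)*R3:  [     1      0      0  |  17/45    2/5  -8/45 ]
R2 <- R2 - (-1/3)*R3:  [     0      1      0  |   4/15    2/5  -1/15 ]
Right block of [I | A^{-1}] is the inverse:
[ 17/45  2/5  -8/45 ]
[  4/15  2/5  -1/15 ]
[  -1/5  1/5   -1/5 ]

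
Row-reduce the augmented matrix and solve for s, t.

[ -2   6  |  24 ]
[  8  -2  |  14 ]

(3, 5)

Forward elimination on [A|b]:
R2 <- R2 - (-4)*R1:  [   0   22  110 ]
Row echelon form:
[ -2   6  |   24 ]
[  0  22  |  110 ]
Back-substitution:
t = (110) / 22 = 5
s = (24 - (6)*(5)) / -2 = 3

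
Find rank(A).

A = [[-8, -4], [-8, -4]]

rank(A) = 1

Row reduction:
R2 <- R2 - (1)*R1:  [ 0  0 ]
Row echelon form:
[ -8  -4 ]
[  0   0 ]
Nonzero rows / pivot columns: 1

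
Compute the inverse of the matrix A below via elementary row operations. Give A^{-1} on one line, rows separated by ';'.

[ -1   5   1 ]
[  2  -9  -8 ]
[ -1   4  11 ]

Gauss-Jordan on [A | I]:
R1 <- (1/-1)*R1:  [  1  -5  -1  |  -1   0   0 ]
R2 <- R2 - (2)*R1:  [  0   1  -6  |   2   1   0 ]
R3 <- R3 - (-1)*R1:  [  0  -1  10  |  -1   0   1 ]
R1 <- R1 - (-5)*R2:  [   1    0  -31  |    9    5    0 ]
R3 <- R3 - (-1)*R2:  [ 0  0  4  |  1  1  1 ]
R3 <- (1/4)*R3:  [   0    0    1  |  1/4  1/4  1/4 ]
R1 <- R1 - (-31)*R3:  [    1     0     0  |  67/4  51/4  31/4 ]
R2 <- R2 - (-6)*R3:  [   0    1    0  |  7/2  5/2  3/2 ]
Right block of [I | A^{-1}] is the inverse:
[ 67/4  51/4  31/4 ]
[  7/2   5/2   3/2 ]
[  1/4   1/4   1/4 ]

inverse = [67/4 51/4 31/4; 7/2 5/2 3/2; 1/4 1/4 1/4]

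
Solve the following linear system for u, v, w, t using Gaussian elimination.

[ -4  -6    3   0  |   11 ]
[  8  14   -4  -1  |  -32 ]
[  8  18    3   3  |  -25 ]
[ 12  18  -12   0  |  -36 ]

(4, -4, 1, 4)

Forward elimination on [A|b]:
R2 <- R2 - (-2)*R1:  [   0    2    2   -1  -10 ]
R3 <- R3 - (-2)*R1:  [  0   6   9   3  -3 ]
R4 <- R4 - (-3)*R1:  [  0   0  -3   0  -3 ]
R3 <- R3 - (3)*R2:  [  0   0   3   6  27 ]
R4 <- R4 - (-1)*R3:  [  0   0   0   6  24 ]
Row echelon form:
[ -4  -6  3   0  |   11 ]
[  0   2  2  -1  |  -10 ]
[  0   0  3   6  |   27 ]
[  0   0  0   6  |   24 ]
Back-substitution:
t = (24) / 6 = 4
w = (27 - (6)*(4)) / 3 = 1
v = (-10 - (2)*(1) - (-1)*(4)) / 2 = -4
u = (11 - (-6)*(-4) - (3)*(1)) / -4 = 4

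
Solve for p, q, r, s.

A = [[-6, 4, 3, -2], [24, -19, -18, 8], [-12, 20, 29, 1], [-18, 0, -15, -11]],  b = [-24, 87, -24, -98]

Forward elimination on [A|b]:
R2 <- R2 - (-4)*R1:  [  0  -3  -6   0  -9 ]
R3 <- R3 - (2)*R1:  [  0  12  23   5  24 ]
R4 <- R4 - (3)*R1:  [   0  -12  -24   -5  -26 ]
R3 <- R3 - (-4)*R2:  [   0    0   -1    5  -12 ]
R4 <- R4 - (4)*R2:  [  0   0   0  -5  10 ]
Row echelon form:
[ -6   4   3  -2  |  -24 ]
[  0  -3  -6   0  |   -9 ]
[  0   0  -1   5  |  -12 ]
[  0   0   0  -5  |   10 ]
Back-substitution:
s = (10) / -5 = -2
r = (-12 - (5)*(-2)) / -1 = 2
q = (-9 - (-6)*(2)) / -3 = -1
p = (-24 - (4)*(-1) - (3)*(2) - (-2)*(-2)) / -6 = 5

(5, -1, 2, -2)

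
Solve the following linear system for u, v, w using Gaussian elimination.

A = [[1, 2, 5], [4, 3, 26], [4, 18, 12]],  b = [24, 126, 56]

(-1, 0, 5)

Forward elimination on [A|b]:
R2 <- R2 - (4)*R1:  [  0  -5   6  30 ]
R3 <- R3 - (4)*R1:  [   0   10   -8  -40 ]
R3 <- R3 - (-2)*R2:  [  0   0   4  20 ]
Row echelon form:
[ 1   2  5  |  24 ]
[ 0  -5  6  |  30 ]
[ 0   0  4  |  20 ]
Back-substitution:
w = (20) / 4 = 5
v = (30 - (6)*(5)) / -5 = 0
u = (24 - (2)*(0) - (5)*(5)) / 1 = -1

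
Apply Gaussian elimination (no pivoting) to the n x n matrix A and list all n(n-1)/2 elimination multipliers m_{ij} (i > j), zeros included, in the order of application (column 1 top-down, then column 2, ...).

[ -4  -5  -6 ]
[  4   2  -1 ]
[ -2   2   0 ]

Forward elimination:
R2 <- R2 - (-1)*R1:  [  0  -3  -7 ]
R3 <- R3 - (1/2)*R1:  [   0  9/2    3 ]
R3 <- R3 - (-3/2)*R2:  [     0      0  -15/2 ]
Multipliers (in order of application): m_{21} = -1, m_{31} = 1/2, m_{32} = -3/2

multipliers: -1, 1/2, -3/2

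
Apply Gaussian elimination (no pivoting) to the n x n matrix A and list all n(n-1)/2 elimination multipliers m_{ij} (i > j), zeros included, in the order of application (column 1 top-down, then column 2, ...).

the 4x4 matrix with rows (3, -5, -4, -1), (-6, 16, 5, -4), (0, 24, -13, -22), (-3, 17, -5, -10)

Forward elimination:
R2 <- R2 - (-2)*R1:  [  0   6  -3  -6 ]
R3: entry in column 1 is already 0 -> m_{31} = 0 (no row operation needed)
R4 <- R4 - (-1)*R1:  [   0   12   -9  -11 ]
R3 <- R3 - (4)*R2:  [  0   0  -1   2 ]
R4 <- R4 - (2)*R2:  [  0   0  -3   1 ]
R4 <- R4 - (3)*R3:  [  0   0   0  -5 ]
Multipliers (in order of application): m_{21} = -2, m_{31} = 0, m_{41} = -1, m_{32} = 4, m_{42} = 2, m_{43} = 3

multipliers: -2, 0, -1, 4, 2, 3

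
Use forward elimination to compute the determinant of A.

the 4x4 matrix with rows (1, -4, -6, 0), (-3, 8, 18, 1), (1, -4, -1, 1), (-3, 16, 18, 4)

det(A) = -100

Forward elimination:
R2 <- R2 - (-3)*R1:  [  0  -4   0   1 ]
R3 <- R3 - (1)*R1:  [ 0  0  5  1 ]
R4 <- R4 - (-3)*R1:  [ 0  4  0  4 ]
R4 <- R4 - (-1)*R2:  [ 0  0  0  5 ]
Upper-triangular form:
[ 1  -4  -6  0 ]
[ 0  -4   0  1 ]
[ 0   0   5  1 ]
[ 0   0   0  5 ]
det(A) = (-1)^0 * (1) * (-4) * (5) * (5) = -100  (0 row swaps -> sign +1)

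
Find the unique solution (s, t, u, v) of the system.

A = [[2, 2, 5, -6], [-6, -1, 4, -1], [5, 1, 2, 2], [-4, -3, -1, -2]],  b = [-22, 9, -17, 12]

Forward elimination on [A|b]:
R2 <- R2 - (-3)*R1:  [   0    5   19  -19  -57 ]
R3 <- R3 - (5/2)*R1:  [     0     -4  -21/2     17     38 ]
R4 <- R4 - (-2)*R1:  [   0    1    9  -14  -32 ]
R3 <- R3 - (-4/5)*R2:  [     0      0  47/10    9/5  -38/5 ]
R4 <- R4 - (1/5)*R2:  [      0       0    26/5   -51/5  -103/5 ]
R4 <- R4 - (52/47)*R3:  [       0        0        0  -573/47  -573/47 ]
Row echelon form:
[ 2  2      5       -6  |      -22 ]
[ 0  5     19      -19  |      -57 ]
[ 0  0  47/10      9/5  |    -38/5 ]
[ 0  0      0  -573/47  |  -573/47 ]
Back-substitution:
v = (-573/47) / (-573/47) = 1
u = (-38/5 - (9/5)*(1)) / (47/10) = -2
t = (-57 - (19)*(-2) - (-19)*(1)) / 5 = 0
s = (-22 - (2)*(0) - (5)*(-2) - (-6)*(1)) / 2 = -3

(-3, 0, -2, 1)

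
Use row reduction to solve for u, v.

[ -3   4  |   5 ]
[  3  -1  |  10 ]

(5, 5)

Forward elimination on [A|b]:
R2 <- R2 - (-1)*R1:  [  0   3  15 ]
Row echelon form:
[ -3  4  |   5 ]
[  0  3  |  15 ]
Back-substitution:
v = (15) / 3 = 5
u = (5 - (4)*(5)) / -3 = 5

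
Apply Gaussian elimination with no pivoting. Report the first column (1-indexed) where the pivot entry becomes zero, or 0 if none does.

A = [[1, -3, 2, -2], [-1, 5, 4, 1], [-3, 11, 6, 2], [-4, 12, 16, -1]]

first zero-pivot column = 0

Naive forward elimination:
R2 <- R2 - (-1)*R1:  [  0   2   6  -1 ]
R3 <- R3 - (-3)*R1:  [  0   2  12  -4 ]
R4 <- R4 - (-4)*R1:  [  0   0  24  -9 ]
R3 <- R3 - (1)*R2:  [  0   0   6  -3 ]
R4 <- R4 - (4)*R3:  [ 0  0  0  3 ]
All pivots nonzero; naive elimination completes without hitting a zero pivot.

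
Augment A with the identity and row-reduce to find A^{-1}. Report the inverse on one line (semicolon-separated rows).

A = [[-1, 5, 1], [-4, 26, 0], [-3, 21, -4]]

Gauss-Jordan on [A | I]:
R1 <- (1/-1)*R1:  [  1  -5  -1  |  -1   0   0 ]
R2 <- R2 - (-4)*R1:  [  0   6  -4  |  -4   1   0 ]
R3 <- R3 - (-3)*R1:  [  0   6  -7  |  -3   0   1 ]
R2 <- (1/6)*R2:  [    0     1  -2/3  |  -2/3   1/6     0 ]
R1 <- R1 - (-5)*R2:  [     1      0  -13/3  |  -13/3    5/6      0 ]
R3 <- R3 - (6)*R2:  [  0   0  -3  |   1  -1   1 ]
R3 <- (1/-3)*R3:  [    0     0     1  |  -1/3   1/3  -1/3 ]
R1 <- R1 - (-13/3)*R3:  [     1      0      0  |  -52/9  41/18  -13/9 ]
R2 <- R2 - (-2/3)*R3:  [    0     1     0  |  -8/9  7/18  -2/9 ]
Right block of [I | A^{-1}] is the inverse:
[ -52/9  41/18  -13/9 ]
[  -8/9   7/18   -2/9 ]
[  -1/3    1/3   -1/3 ]

inverse = [-52/9 41/18 -13/9; -8/9 7/18 -2/9; -1/3 1/3 -1/3]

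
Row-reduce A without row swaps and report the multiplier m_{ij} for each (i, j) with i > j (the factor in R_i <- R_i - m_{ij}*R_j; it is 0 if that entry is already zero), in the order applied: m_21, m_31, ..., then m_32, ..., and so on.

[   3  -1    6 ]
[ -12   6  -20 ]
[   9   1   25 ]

multipliers: -4, 3, 2

Forward elimination:
R2 <- R2 - (-4)*R1:  [ 0  2  4 ]
R3 <- R3 - (3)*R1:  [ 0  4  7 ]
R3 <- R3 - (2)*R2:  [  0   0  -1 ]
Multipliers (in order of application): m_{21} = -4, m_{31} = 3, m_{32} = 2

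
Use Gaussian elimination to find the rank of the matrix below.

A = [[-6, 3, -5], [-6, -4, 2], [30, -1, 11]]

rank(A) = 2

Row reduction:
R2 <- R2 - (1)*R1:  [  0  -7   7 ]
R3 <- R3 - (-5)*R1:  [   0   14  -14 ]
R3 <- R3 - (-2)*R2:  [ 0  0  0 ]
Row echelon form:
[ -6   3  -5 ]
[  0  -7   7 ]
[  0   0   0 ]
Nonzero rows / pivot columns: 2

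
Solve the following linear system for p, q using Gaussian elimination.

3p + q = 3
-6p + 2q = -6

(1, 0)

Forward elimination on [A|b]:
R2 <- R2 - (-2)*R1:  [ 0  4  0 ]
Row echelon form:
[ 3  1  |  3 ]
[ 0  4  |  0 ]
Back-substitution:
q = (0) / 4 = 0
p = (3 - (1)*(0)) / 3 = 1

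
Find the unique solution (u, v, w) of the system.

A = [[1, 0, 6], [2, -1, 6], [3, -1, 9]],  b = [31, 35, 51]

(1, -3, 5)

Forward elimination on [A|b]:
R2 <- R2 - (2)*R1:  [   0   -1   -6  -27 ]
R3 <- R3 - (3)*R1:  [   0   -1   -9  -42 ]
R3 <- R3 - (1)*R2:  [   0    0   -3  -15 ]
Row echelon form:
[ 1   0   6  |   31 ]
[ 0  -1  -6  |  -27 ]
[ 0   0  -3  |  -15 ]
Back-substitution:
w = (-15) / -3 = 5
v = (-27 - (-6)*(5)) / -1 = -3
u = (31 - (6)*(5)) / 1 = 1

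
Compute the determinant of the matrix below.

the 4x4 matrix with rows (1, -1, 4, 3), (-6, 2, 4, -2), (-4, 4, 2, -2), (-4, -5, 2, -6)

det(A) = 360

Forward elimination:
R2 <- R2 - (-6)*R1:  [  0  -4  28  16 ]
R3 <- R3 - (-4)*R1:  [  0   0  18  10 ]
R4 <- R4 - (-4)*R1:  [  0  -9  18   6 ]
R4 <- R4 - (9/4)*R2:  [   0    0  -45  -30 ]
R4 <- R4 - (-5/2)*R3:  [  0   0   0  -5 ]
Upper-triangular form:
[ 1  -1   4   3 ]
[ 0  -4  28  16 ]
[ 0   0  18  10 ]
[ 0   0   0  -5 ]
det(A) = (-1)^0 * (1) * (-4) * (18) * (-5) = 360  (0 row swaps -> sign +1)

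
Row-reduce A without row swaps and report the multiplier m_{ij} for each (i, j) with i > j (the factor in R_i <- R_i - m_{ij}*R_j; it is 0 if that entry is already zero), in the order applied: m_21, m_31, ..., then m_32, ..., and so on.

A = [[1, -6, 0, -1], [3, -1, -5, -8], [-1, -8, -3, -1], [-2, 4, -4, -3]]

Forward elimination:
R2 <- R2 - (3)*R1:  [  0  17  -5  -5 ]
R3 <- R3 - (-1)*R1:  [   0  -14   -3   -2 ]
R4 <- R4 - (-2)*R1:  [  0  -8  -4  -5 ]
R3 <- R3 - (-14/17)*R2:  [       0        0  -121/17  -104/17 ]
R4 <- R4 - (-8/17)*R2:  [       0        0  -108/17  -125/17 ]
R4 <- R4 - (108/121)*R3:  [        0         0         0  -229/121 ]
Multipliers (in order of application): m_{21} = 3, m_{31} = -1, m_{41} = -2, m_{32} = -14/17, m_{42} = -8/17, m_{43} = 108/121

multipliers: 3, -1, -2, -14/17, -8/17, 108/121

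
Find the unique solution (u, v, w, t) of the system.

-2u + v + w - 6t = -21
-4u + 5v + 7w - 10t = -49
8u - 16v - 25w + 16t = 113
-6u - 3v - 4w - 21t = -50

(3, -2, -1, 2)

Forward elimination on [A|b]:
R2 <- R2 - (2)*R1:  [  0   3   5   2  -7 ]
R3 <- R3 - (-4)*R1:  [   0  -12  -21   -8   29 ]
R4 <- R4 - (3)*R1:  [  0  -6  -7  -3  13 ]
R3 <- R3 - (-4)*R2:  [  0   0  -1   0   1 ]
R4 <- R4 - (-2)*R2:  [  0   0   3   1  -1 ]
R4 <- R4 - (-3)*R3:  [ 0  0  0  1  2 ]
Row echelon form:
[ -2  1   1  -6  |  -21 ]
[  0  3   5   2  |   -7 ]
[  0  0  -1   0  |    1 ]
[  0  0   0   1  |    2 ]
Back-substitution:
t = (2) / 1 = 2
w = (1) / -1 = -1
v = (-7 - (5)*(-1) - (2)*(2)) / 3 = -2
u = (-21 - (1)*(-2) - (1)*(-1) - (-6)*(2)) / -2 = 3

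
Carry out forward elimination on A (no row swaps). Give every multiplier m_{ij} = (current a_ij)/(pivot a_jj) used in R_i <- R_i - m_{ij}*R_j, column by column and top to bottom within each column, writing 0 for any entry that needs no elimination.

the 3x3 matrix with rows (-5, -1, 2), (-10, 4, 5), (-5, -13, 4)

multipliers: 2, 1, -2

Forward elimination:
R2 <- R2 - (2)*R1:  [ 0  6  1 ]
R3 <- R3 - (1)*R1:  [   0  -12    2 ]
R3 <- R3 - (-2)*R2:  [ 0  0  4 ]
Multipliers (in order of application): m_{21} = 2, m_{31} = 1, m_{32} = -2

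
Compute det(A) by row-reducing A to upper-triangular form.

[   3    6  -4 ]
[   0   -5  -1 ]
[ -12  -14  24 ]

Forward elimination:
R3 <- R3 - (-4)*R1:  [  0  10   8 ]
R3 <- R3 - (-2)*R2:  [ 0  0  6 ]
Upper-triangular form:
[ 3   6  -4 ]
[ 0  -5  -1 ]
[ 0   0   6 ]
det(A) = (-1)^0 * (3) * (-5) * (6) = -90  (0 row swaps -> sign +1)

det(A) = -90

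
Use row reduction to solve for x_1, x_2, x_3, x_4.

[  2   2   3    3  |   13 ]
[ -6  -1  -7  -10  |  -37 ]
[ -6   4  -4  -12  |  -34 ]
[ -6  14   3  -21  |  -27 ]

(5, 0, 1, 0)

Forward elimination on [A|b]:
R2 <- R2 - (-3)*R1:  [  0   5   2  -1   2 ]
R3 <- R3 - (-3)*R1:  [  0  10   5  -3   5 ]
R4 <- R4 - (-3)*R1:  [   0   20   12  -12   12 ]
R3 <- R3 - (2)*R2:  [  0   0   1  -1   1 ]
R4 <- R4 - (4)*R2:  [  0   0   4  -8   4 ]
R4 <- R4 - (4)*R3:  [  0   0   0  -4   0 ]
Row echelon form:
[ 2  2  3   3  |  13 ]
[ 0  5  2  -1  |   2 ]
[ 0  0  1  -1  |   1 ]
[ 0  0  0  -4  |   0 ]
Back-substitution:
x_4 = (0) / -4 = 0
x_3 = (1 - (-1)*(0)) / 1 = 1
x_2 = (2 - (2)*(1) - (-1)*(0)) / 5 = 0
x_1 = (13 - (2)*(0) - (3)*(1) - (3)*(0)) / 2 = 5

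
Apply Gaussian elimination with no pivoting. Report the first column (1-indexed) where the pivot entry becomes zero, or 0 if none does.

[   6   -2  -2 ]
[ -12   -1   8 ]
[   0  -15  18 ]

first zero-pivot column = 0

Naive forward elimination:
R2 <- R2 - (-2)*R1:  [  0  -5   4 ]
R3 <- R3 - (3)*R2:  [ 0  0  6 ]
All pivots nonzero; naive elimination completes without hitting a zero pivot.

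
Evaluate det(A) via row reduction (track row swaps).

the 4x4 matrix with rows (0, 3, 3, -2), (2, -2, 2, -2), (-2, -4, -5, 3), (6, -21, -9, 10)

det(A) = -108

Forward elimination:
R1 <-> R2   (pivot in column 1 was zero)
[  2   -2   2  -2 ]
[  0    3   3  -2 ]
[ -2   -4  -5   3 ]
[  6  -21  -9  10 ]
R3 <- R3 - (-1)*R1:  [  0  -6  -3   1 ]
R4 <- R4 - (3)*R1:  [   0  -15  -15   16 ]
R3 <- R3 - (-2)*R2:  [  0   0   3  -3 ]
R4 <- R4 - (-5)*R2:  [ 0  0  0  6 ]
Upper-triangular form:
[ 2  -2  2  -2 ]
[ 0   3  3  -2 ]
[ 0   0  3  -3 ]
[ 0   0  0   6 ]
det(A) = (-1)^1 * (2) * (3) * (3) * (6) = -108  (1 row swap -> sign -1)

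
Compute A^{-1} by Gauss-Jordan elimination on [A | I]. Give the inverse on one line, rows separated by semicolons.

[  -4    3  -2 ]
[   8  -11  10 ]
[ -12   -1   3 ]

Gauss-Jordan on [A | I]:
R1 <- (1/-4)*R1:  [    1  -3/4   1/2  |  -1/4     0     0 ]
R2 <- R2 - (8)*R1:  [  0  -5   6  |   2   1   0 ]
R3 <- R3 - (-12)*R1:  [   0  -10    9  |   -3    0    1 ]
R2 <- (1/-5)*R2:  [    0     1  -6/5  |  -2/5  -1/5     0 ]
R1 <- R1 - (-3/4)*R2:  [      1       0    -2/5  |  -11/20   -3/20       0 ]
R3 <- R3 - (-10)*R2:  [  0   0  -3  |  -7  -2   1 ]
R3 <- (1/-3)*R3:  [    0     0     1  |   7/3   2/3  -1/3 ]
R1 <- R1 - (-2/5)*R3:  [     1      0      0  |  23/60   7/60  -2/15 ]
R2 <- R2 - (-6/5)*R3:  [    0     1     0  |  12/5   3/5  -2/5 ]
Right block of [I | A^{-1}] is the inverse:
[ 23/60  7/60  -2/15 ]
[  12/5   3/5   -2/5 ]
[   7/3   2/3   -1/3 ]

inverse = [23/60 7/60 -2/15; 12/5 3/5 -2/5; 7/3 2/3 -1/3]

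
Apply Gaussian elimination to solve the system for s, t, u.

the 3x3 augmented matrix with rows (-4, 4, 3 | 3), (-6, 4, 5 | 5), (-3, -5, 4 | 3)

Forward elimination on [A|b]:
R2 <- R2 - (3/2)*R1:  [   0   -2  1/2  1/2 ]
R3 <- R3 - (3/4)*R1:  [   0   -8  7/4  3/4 ]
R3 <- R3 - (4)*R2:  [    0     0  -1/4  -5/4 ]
Row echelon form:
[ -4   4     3  |     3 ]
[  0  -2   1/2  |   1/2 ]
[  0   0  -1/4  |  -5/4 ]
Back-substitution:
u = (-5/4) / (-1/4) = 5
t = (1/2 - (1/2)*(5)) / -2 = 1
s = (3 - (4)*(1) - (3)*(5)) / -4 = 4

(4, 1, 5)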